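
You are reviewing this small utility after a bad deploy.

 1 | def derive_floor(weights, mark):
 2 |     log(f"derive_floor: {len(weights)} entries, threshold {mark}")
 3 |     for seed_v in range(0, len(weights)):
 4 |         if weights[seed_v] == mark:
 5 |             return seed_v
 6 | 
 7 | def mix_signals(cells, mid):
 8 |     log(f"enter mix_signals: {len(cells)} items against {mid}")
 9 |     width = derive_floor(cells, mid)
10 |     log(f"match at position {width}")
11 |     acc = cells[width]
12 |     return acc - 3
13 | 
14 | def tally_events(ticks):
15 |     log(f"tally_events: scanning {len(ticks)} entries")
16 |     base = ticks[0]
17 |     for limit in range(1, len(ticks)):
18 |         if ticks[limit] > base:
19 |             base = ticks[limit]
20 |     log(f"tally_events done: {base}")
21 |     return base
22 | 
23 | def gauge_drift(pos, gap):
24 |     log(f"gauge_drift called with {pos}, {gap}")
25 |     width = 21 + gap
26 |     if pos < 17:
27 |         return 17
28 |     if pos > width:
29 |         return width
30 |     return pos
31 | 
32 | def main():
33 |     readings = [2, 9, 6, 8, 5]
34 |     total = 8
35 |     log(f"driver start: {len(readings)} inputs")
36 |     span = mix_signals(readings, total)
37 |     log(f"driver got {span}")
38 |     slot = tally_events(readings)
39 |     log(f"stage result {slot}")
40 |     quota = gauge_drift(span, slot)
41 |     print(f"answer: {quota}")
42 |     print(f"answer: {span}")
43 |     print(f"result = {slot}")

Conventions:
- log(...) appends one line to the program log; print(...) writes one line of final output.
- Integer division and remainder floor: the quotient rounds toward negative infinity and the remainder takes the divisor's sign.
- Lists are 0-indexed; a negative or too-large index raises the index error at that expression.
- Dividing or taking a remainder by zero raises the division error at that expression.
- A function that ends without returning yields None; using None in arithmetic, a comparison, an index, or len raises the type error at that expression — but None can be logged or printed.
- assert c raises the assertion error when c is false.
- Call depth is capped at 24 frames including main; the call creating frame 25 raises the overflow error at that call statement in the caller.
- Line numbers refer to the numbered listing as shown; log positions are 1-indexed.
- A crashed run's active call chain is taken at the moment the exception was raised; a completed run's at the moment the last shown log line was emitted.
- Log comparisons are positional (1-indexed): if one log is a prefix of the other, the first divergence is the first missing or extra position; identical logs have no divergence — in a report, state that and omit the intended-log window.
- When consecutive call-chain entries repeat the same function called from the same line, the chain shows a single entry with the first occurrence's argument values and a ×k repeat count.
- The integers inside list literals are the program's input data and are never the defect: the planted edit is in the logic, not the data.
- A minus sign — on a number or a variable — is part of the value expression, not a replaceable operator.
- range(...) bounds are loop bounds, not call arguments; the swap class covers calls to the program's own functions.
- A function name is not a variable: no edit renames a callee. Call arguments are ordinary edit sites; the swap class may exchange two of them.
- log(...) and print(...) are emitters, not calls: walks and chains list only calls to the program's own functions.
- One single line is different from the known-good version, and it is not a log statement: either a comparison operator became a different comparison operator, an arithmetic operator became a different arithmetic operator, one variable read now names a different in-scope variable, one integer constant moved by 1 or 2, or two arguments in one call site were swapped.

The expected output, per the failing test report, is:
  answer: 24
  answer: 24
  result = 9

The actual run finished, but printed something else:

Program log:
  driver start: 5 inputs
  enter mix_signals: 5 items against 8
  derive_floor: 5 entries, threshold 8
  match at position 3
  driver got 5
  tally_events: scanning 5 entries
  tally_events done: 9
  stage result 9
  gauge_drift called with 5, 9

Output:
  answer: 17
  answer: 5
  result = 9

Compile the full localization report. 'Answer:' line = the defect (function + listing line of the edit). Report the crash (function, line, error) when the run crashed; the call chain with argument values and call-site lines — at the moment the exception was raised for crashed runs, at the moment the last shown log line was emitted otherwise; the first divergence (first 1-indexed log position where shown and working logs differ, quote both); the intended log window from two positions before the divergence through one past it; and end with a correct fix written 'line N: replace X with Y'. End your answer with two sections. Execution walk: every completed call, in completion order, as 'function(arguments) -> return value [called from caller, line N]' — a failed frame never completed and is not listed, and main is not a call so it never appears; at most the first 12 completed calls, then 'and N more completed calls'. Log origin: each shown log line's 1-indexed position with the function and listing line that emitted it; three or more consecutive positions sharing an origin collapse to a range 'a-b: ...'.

Answer: the defect is in mix_signals at line 12.
Core observation: The log first diverges at position 5: the faulty run prints 'driver got 5' where the working version prints 'driver got 24'.
Call chain: main -> gauge_drift(5, 9) (called at line 40).
First divergence: position 5; shown 'driver got 5' vs intended 'driver got 24'.
Intended log window:
  3: derive_floor: 5 entries, threshold 8
  4: match at position 3
  5: driver got 24
  6: tally_events: scanning 5 entries
Execution walk:
  derive_floor([2, 9, 6, 8, 5], 8) -> 3  [called from mix_signals, line 9]
  mix_signals([2, 9, 6, 8, 5], 8) -> 5  [called from main, line 36]
  tally_events([2, 9, 6, 8, 5]) -> 9  [called from main, line 38]
  gauge_drift(5, 9) -> 17  [called from main, line 40]
Origin of each log line:
  1 — main, line 35
  2 — mix_signals, line 8
  3 — derive_floor, line 2
  4 — mix_signals, line 10
  5 — main, line 37
  6 — tally_events, line 15
  7 — tally_events, line 20
  8 — main, line 39
  9 — gauge_drift, line 24
A correct fix: line 12: replace `-` with `*`.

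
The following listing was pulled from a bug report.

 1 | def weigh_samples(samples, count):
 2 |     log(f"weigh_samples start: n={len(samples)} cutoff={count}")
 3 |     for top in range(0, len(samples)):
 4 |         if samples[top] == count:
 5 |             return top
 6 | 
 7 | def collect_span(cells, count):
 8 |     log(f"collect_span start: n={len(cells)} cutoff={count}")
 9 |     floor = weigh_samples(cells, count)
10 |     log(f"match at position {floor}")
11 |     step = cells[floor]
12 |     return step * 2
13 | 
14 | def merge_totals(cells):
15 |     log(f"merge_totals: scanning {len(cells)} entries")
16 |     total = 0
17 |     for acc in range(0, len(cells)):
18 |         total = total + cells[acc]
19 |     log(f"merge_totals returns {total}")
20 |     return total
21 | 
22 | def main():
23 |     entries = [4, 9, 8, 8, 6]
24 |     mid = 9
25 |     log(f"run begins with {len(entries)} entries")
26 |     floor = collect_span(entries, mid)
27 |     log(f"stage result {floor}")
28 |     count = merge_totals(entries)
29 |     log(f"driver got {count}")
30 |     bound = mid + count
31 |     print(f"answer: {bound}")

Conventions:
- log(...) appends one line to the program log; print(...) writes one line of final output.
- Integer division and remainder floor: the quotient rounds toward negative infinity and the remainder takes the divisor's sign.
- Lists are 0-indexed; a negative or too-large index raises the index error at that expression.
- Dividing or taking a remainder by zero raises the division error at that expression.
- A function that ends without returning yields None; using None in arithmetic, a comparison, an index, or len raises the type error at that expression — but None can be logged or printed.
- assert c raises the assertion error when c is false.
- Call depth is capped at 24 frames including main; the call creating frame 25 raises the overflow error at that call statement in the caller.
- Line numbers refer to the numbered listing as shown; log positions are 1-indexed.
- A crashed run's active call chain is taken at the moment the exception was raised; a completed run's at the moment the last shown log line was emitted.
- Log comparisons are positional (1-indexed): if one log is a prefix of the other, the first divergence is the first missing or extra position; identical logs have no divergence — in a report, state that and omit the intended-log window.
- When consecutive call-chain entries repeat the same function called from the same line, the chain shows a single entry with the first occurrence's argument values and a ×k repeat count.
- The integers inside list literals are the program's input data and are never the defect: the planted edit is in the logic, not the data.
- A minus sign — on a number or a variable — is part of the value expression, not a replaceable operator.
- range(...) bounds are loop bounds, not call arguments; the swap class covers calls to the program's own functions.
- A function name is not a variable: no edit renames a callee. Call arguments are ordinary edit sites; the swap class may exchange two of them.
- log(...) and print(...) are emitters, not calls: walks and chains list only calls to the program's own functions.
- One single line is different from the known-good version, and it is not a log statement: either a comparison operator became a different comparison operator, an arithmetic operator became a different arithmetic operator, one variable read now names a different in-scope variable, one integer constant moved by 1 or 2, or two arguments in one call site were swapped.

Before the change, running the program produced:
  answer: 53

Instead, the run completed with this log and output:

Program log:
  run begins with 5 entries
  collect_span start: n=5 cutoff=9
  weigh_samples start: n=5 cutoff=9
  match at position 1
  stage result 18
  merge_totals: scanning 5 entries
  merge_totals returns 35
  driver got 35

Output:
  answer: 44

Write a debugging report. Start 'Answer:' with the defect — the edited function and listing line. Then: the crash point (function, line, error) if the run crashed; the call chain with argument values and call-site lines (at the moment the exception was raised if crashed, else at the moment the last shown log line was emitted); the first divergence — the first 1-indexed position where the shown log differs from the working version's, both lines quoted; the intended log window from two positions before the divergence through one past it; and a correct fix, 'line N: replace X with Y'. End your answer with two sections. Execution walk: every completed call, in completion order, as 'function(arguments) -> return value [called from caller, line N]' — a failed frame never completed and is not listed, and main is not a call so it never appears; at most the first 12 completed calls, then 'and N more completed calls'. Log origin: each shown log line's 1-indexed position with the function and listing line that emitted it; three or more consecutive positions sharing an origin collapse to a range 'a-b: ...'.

Answer: the defect is in main at line 30.
Key fact: No log line changed; the fault shows up purely in the output.
Call chain: main.
First divergence: none — the logs agree in full.
Execution walk:
  weigh_samples([4, 9, 8, 8, 6], 9) -> 1  [called from collect_span, line 9]
  collect_span([4, 9, 8, 8, 6], 9) -> 18  [called from main, line 26]
  merge_totals([4, 9, 8, 8, 6]) -> 35  [called from main, line 28]
Log line origins:
  1: logged in main at line 25
  2: logged in collect_span at line 8
  3: logged in weigh_samples at line 2
  4: logged in collect_span at line 10
  5: logged in main at line 27
  6: logged in merge_totals at line 15
  7: logged in merge_totals at line 19
  8: logged in main at line 29
A correct fix: line 30: replace `mid` with `floor`.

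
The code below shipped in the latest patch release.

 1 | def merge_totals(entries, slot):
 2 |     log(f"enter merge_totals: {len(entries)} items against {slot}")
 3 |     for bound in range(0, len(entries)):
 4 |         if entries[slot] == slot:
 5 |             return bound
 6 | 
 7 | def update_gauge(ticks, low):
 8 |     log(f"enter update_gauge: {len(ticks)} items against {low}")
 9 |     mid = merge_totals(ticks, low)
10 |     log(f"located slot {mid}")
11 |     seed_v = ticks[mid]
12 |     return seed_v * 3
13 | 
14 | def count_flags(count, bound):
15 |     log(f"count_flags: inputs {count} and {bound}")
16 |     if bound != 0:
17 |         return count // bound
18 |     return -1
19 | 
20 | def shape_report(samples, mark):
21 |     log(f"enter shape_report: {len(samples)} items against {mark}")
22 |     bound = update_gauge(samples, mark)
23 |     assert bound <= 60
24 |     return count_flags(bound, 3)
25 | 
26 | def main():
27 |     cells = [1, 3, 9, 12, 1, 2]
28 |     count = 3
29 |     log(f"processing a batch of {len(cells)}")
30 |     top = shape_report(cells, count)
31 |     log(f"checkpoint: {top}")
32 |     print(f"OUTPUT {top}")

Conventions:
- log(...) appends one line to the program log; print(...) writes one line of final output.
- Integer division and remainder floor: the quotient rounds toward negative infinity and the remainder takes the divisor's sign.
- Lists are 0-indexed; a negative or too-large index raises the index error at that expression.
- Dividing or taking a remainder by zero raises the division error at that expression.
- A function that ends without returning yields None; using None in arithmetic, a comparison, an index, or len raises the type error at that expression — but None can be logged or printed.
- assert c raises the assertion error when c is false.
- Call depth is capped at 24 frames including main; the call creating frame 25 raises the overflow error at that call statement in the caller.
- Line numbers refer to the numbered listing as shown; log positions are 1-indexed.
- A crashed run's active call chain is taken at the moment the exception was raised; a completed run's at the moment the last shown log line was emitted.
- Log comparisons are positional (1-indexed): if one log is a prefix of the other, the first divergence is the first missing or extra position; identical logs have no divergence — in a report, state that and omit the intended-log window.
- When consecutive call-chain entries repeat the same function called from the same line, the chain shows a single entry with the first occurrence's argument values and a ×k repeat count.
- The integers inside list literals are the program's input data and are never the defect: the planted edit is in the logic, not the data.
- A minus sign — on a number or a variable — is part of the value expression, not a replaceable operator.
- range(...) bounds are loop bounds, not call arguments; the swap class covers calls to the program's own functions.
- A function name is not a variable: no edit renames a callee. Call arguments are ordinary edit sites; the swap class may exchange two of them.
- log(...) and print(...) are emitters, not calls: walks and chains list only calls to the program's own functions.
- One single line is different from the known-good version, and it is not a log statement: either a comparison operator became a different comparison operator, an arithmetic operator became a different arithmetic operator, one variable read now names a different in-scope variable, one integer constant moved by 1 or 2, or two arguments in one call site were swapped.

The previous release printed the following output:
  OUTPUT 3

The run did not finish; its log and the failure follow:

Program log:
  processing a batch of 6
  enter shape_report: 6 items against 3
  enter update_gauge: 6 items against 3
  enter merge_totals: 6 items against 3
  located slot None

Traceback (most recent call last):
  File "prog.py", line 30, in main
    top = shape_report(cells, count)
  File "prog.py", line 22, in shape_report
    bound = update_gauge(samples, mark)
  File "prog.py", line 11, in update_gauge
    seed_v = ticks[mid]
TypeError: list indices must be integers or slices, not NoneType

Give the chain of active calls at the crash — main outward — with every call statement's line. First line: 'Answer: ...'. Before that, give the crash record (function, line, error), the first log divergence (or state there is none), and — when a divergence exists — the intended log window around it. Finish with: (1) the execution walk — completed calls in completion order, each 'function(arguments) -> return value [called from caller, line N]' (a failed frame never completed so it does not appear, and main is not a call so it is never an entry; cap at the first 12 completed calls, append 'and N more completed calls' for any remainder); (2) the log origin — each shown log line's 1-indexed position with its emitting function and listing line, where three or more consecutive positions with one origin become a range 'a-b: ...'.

Answer: main -> shape_report (called at line 30) -> update_gauge (called at line 22).
Key fact: Log line 5 is where behavior first shows: 'located slot None' appears instead of 'located slot 1'.
Crash: update_gauge, line 11, TypeError.
First divergence: at position 5 the run shows 'located slot None' where the working version logs 'located slot 1'.
Intended log window:
  3: enter update_gauge: 6 items against 3
  4: enter merge_totals: 6 items against 3
  5: located slot 1
  6: count_flags: inputs 9 and 3
Execution walk:
  merge_totals([1, 3, 9, 12, 1, 2], 3) -> None  [called from update_gauge, line 9]
Log line origins:
  1: emitted by main (line 29)
  2: emitted by shape_report (line 21)
  3: emitted by update_gauge (line 8)
  4: emitted by merge_totals (line 2)
  5: emitted by update_gauge (line 10)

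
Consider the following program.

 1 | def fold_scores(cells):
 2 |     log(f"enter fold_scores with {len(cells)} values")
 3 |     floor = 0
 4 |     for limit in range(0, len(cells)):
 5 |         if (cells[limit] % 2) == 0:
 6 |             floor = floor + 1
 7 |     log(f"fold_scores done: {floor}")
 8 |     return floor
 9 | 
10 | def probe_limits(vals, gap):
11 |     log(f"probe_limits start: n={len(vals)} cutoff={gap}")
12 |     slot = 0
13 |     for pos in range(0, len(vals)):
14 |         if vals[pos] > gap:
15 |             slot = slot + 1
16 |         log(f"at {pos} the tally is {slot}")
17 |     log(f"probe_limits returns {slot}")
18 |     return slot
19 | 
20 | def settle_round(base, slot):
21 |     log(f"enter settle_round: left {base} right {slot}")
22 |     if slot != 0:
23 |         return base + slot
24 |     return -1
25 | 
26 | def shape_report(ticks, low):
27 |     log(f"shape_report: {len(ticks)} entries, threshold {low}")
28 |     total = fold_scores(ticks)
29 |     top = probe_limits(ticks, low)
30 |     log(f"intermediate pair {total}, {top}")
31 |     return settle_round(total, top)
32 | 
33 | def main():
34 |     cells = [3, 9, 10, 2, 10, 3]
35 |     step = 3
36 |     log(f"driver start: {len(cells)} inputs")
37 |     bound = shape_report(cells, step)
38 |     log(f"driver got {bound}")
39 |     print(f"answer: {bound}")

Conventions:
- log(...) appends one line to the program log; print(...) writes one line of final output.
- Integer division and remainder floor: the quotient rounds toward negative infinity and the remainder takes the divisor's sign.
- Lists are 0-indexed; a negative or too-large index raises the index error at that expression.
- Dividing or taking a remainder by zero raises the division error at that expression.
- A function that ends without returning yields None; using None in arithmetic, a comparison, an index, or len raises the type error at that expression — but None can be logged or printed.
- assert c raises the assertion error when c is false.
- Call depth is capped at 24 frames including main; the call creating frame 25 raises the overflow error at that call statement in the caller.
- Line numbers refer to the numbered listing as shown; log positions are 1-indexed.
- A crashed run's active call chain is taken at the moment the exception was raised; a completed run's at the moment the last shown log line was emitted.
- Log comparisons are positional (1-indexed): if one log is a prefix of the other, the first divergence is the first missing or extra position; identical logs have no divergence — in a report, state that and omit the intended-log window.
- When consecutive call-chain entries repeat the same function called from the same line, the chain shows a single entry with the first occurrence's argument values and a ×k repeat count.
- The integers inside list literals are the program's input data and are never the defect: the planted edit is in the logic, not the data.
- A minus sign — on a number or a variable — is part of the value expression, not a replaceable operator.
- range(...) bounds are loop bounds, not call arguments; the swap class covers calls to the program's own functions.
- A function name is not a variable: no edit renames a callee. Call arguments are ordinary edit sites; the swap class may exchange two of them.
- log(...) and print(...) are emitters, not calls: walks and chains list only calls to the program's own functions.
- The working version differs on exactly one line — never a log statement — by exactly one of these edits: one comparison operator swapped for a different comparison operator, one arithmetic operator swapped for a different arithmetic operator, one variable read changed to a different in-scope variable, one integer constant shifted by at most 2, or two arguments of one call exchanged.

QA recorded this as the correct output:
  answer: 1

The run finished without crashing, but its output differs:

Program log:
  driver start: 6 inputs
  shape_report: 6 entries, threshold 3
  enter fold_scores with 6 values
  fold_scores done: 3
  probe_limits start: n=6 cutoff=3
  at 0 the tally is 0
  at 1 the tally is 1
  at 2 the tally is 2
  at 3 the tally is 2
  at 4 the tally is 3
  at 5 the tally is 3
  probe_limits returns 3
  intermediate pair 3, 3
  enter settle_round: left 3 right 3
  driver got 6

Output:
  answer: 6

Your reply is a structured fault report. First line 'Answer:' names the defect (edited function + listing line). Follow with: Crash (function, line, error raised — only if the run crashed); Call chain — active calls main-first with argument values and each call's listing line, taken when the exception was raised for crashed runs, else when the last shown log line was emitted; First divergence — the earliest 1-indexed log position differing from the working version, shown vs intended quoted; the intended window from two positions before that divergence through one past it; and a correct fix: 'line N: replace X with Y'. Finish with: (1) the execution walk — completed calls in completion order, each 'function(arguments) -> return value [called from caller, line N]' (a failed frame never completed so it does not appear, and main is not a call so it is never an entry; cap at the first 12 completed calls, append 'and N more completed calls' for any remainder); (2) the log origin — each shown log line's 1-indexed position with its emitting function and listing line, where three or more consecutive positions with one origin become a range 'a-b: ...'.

Answer: the defect is in settle_round at line 23.
Key fact: Log line 15 is where behavior first shows: 'driver got 6' appears instead of 'driver got 1'.
Call chain: main.
First divergence: position 15 — the shown line 'driver got 6' should read 'driver got 1'.
Intended log window:
  13: intermediate pair 3, 3
  14: enter settle_round: left 3 right 3
  15: driver got 1
Execution walk:
  fold_scores([3, 9, 10, 2, 10, 3]) -> 3  [called from shape_report, line 28]
  probe_limits([3, 9, 10, 2, 10, 3], 3) -> 3  [called from shape_report, line 29]
  settle_round(3, 3) -> 6  [called from shape_report, line 31]
  shape_report([3, 9, 10, 2, 10, 3], 3) -> 6  [called from main, line 37]
Origin of each log line:
  1: emitted by main (line 36)
  2: emitted by shape_report (line 27)
  3: emitted by fold_scores (line 2)
  4: emitted by fold_scores (line 7)
  5: emitted by probe_limits (line 11)
  6-11: emitted by probe_limits (line 16)
  12: emitted by probe_limits (line 17)
  13: emitted by shape_report (line 30)
  14: emitted by settle_round (line 21)
  15: emitted by main (line 38)
A correct fix: line 23: replace `+` with `//`.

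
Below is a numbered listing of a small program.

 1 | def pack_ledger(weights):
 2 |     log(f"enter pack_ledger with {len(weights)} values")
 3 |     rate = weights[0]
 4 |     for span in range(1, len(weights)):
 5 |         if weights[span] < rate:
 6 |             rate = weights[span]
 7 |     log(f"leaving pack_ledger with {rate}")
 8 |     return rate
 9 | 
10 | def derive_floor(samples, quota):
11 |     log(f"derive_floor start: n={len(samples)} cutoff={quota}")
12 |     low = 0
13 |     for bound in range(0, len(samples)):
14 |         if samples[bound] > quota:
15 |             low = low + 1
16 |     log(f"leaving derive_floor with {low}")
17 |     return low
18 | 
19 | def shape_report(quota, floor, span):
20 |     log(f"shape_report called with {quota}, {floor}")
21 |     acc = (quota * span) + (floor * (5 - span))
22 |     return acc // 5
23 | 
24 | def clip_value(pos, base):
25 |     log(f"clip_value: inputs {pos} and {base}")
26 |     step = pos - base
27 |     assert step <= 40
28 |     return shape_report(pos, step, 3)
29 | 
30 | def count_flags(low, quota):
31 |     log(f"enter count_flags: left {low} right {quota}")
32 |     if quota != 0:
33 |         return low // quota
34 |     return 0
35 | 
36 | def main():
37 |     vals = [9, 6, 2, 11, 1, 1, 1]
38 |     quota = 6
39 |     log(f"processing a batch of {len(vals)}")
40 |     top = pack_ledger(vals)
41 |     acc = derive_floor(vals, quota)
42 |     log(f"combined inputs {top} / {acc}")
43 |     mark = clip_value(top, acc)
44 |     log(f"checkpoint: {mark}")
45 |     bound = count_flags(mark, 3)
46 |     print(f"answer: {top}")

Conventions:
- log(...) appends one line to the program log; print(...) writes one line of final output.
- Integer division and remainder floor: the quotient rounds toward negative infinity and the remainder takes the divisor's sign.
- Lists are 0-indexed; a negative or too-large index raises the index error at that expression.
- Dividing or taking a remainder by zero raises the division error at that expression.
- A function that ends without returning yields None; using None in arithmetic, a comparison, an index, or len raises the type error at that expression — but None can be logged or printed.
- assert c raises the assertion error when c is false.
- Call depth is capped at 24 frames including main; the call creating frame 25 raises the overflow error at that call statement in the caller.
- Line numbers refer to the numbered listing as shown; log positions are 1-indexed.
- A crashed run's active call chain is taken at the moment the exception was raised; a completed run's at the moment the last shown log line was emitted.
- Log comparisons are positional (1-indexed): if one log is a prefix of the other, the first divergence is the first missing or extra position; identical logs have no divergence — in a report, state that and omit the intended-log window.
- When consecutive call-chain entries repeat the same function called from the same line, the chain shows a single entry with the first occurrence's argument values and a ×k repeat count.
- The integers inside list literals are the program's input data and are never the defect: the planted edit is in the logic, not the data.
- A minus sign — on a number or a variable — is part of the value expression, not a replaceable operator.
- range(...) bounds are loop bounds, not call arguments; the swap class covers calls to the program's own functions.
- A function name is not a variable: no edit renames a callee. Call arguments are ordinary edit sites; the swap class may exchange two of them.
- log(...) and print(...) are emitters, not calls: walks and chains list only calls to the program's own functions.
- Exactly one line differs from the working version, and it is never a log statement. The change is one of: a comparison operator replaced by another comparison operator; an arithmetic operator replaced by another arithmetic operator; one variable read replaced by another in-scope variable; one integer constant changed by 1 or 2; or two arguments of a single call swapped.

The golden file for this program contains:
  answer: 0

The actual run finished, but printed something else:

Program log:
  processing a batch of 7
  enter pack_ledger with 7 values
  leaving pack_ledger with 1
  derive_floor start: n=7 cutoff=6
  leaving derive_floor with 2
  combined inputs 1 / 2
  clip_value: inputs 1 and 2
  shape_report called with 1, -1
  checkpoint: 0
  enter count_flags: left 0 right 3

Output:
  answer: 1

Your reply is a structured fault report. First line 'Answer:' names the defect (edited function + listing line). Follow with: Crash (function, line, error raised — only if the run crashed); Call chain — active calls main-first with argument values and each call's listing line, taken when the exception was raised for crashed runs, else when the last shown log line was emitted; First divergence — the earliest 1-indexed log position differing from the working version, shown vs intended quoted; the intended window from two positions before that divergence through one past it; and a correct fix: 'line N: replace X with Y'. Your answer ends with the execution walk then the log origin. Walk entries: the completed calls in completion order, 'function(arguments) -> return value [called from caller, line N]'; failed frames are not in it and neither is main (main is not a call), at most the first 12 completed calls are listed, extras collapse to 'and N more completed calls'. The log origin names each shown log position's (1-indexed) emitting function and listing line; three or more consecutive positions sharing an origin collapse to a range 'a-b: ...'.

Answer: the defect is in main at line 46.
Core observation: The logs agree in full; only the final output differs.
Call chain: main -> count_flags(0, 3) (called at line 45).
First divergence: none — the logs agree in full.
Execution walk:
  pack_ledger([9, 6, 2, 11, 1, 1, 1]) -> 1  [called from main, line 40]
  derive_floor([9, 6, 2, 11, 1, 1, 1], 6) -> 2  [called from main, line 41]
  shape_report(1, -1, 3) -> 0  [called from clip_value, line 28]
  clip_value(1, 2) -> 0  [called from main, line 43]
  count_flags(0, 3) -> 0  [called from main, line 45]
Origin of each log line:
  1: logged in main at line 39
  2: logged in pack_ledger at line 2
  3: logged in pack_ledger at line 7
  4: logged in derive_floor at line 11
  5: logged in derive_floor at line 16
  6: logged in main at line 42
  7: logged in clip_value at line 25
  8: logged in shape_report at line 20
  9: logged in main at line 44
  10: logged in count_flags at line 31
A correct fix: line 46: replace `top` with `bound`.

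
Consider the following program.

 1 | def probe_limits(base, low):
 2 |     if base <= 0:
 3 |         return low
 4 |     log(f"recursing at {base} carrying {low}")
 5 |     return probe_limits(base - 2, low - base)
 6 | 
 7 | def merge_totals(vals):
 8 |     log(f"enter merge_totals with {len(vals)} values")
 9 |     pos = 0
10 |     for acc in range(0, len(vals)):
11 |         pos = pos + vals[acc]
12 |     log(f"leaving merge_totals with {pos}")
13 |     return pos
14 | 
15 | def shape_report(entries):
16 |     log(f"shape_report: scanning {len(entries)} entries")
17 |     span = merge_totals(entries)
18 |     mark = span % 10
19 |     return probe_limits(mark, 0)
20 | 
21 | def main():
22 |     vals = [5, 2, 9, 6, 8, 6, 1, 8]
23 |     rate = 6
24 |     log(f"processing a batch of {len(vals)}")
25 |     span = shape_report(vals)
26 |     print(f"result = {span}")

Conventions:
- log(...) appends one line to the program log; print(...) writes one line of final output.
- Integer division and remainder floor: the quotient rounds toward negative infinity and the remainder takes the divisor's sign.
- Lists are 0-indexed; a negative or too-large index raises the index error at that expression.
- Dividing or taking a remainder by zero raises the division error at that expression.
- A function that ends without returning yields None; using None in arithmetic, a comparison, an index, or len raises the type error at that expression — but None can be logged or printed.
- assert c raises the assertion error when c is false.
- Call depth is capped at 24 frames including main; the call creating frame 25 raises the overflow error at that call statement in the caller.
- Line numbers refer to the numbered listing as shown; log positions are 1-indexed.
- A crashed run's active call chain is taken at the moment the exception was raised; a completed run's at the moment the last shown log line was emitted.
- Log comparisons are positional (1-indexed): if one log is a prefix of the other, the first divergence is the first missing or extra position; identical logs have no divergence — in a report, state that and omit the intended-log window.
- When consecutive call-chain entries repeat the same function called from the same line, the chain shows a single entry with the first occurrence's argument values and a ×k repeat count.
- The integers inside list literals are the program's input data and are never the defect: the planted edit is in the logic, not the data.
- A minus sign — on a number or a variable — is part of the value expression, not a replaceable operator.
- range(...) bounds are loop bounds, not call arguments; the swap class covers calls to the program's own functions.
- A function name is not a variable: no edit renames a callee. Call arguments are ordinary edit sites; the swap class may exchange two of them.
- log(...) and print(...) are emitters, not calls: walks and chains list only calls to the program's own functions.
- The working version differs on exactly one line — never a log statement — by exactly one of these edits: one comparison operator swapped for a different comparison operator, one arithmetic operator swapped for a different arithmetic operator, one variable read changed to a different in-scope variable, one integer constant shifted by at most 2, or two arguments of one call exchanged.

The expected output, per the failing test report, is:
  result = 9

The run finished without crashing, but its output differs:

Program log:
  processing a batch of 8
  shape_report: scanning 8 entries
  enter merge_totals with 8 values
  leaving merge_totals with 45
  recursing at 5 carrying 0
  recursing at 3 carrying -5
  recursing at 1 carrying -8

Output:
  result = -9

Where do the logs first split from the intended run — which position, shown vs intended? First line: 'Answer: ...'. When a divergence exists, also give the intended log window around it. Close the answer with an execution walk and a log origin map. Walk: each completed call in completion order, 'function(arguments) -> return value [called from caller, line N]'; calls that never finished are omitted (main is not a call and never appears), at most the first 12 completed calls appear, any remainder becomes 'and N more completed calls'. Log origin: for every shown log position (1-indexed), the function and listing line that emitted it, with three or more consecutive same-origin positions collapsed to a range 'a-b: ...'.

Answer: position 6; shown 'recursing at 3 carrying -5' vs intended 'recursing at 3 carrying 5'.
Intended log window:
  4: leaving merge_totals with 45
  5: recursing at 5 carrying 0
  6: recursing at 3 carrying 5
  7: recursing at 1 carrying 8
Execution walk:
  merge_totals([5, 2, 9, 6, 8, 6, 1, 8]) -> 45  [called from shape_report, line 17]
  probe_limits(-1, -9) -> -9  [called from probe_limits, line 5]
  probe_limits(1, -8) -> -9  [called from probe_limits, line 5]
  probe_limits(3, -5) -> -9  [called from probe_limits, line 5]
  probe_limits(5, 0) -> -9  [called from shape_report, line 19]
  shape_report([5, 2, 9, 6, 8, 6, 1, 8]) -> -9  [called from main, line 25]
Log origin:
  1 — main, line 24
  2 — shape_report, line 16
  3 — merge_totals, line 8
  4 — merge_totals, line 12
  5-7 — probe_limits, line 4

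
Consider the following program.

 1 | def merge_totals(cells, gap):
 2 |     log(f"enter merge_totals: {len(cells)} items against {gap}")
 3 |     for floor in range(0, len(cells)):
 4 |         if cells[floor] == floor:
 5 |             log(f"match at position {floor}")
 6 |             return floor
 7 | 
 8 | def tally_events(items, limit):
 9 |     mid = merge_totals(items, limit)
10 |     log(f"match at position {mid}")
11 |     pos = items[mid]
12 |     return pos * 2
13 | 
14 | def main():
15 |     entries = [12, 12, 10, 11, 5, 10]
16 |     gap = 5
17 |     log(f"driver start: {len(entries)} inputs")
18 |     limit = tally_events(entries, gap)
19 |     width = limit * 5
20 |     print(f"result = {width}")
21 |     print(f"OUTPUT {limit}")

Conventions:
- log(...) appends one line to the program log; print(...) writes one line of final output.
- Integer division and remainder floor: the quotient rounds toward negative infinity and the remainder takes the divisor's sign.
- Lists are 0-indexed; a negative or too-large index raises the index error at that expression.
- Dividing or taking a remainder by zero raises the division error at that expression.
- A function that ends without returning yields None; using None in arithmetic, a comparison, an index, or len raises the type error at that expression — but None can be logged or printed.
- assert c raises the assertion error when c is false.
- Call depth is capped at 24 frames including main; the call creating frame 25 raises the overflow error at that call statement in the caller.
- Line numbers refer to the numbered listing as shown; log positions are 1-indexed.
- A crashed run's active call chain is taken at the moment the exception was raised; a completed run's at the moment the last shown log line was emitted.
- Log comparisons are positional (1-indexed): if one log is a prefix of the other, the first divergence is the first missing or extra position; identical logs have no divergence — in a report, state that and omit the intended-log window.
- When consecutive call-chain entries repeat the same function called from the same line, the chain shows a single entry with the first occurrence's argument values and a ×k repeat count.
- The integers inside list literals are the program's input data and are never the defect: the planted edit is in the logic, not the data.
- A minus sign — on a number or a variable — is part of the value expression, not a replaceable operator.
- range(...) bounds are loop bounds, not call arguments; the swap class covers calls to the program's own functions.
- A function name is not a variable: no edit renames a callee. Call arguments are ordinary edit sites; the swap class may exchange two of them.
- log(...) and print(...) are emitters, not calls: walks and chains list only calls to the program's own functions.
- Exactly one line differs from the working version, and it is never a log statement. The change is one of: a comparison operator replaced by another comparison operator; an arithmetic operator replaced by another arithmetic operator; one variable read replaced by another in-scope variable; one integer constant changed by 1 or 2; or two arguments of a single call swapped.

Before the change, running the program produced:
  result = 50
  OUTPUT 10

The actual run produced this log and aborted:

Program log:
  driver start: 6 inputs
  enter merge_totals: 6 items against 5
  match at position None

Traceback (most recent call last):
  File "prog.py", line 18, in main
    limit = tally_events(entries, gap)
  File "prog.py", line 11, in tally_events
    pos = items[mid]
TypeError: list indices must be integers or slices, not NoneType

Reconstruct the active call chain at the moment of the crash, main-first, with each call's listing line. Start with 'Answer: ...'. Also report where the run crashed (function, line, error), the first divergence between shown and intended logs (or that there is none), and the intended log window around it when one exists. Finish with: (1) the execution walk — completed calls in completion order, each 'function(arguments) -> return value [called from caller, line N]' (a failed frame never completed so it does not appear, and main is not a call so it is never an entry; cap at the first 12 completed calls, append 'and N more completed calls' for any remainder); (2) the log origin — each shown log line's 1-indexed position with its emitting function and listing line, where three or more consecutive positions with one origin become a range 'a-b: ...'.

Answer: main -> tally_events (called at line 18).
Key fact: The log first diverges at position 3: the faulty run prints 'match at position None' where the working version prints 'match at position 4'.
Crash: tally_events, line 11, TypeError.
First divergence: position 3 — the shown line 'match at position None' should read 'match at position 4'.
Intended log window:
  1: driver start: 6 inputs
  2: enter merge_totals: 6 items against 5
  3: match at position 4
  4: match at position 4
Execution walk:
  merge_totals([12, 12, 10, 11, 5, 10], 5) -> None  [called from tally_events, line 9]
Log origins:
  1 — main, line 17
  2 — merge_totals, line 2
  3 — tally_events, line 10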